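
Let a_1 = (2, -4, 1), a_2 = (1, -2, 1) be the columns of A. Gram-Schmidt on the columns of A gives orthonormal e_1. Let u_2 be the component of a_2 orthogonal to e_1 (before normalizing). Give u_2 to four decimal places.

e_1 = a_1/‖a_1‖ = (2, -4, 1)/4.5826 = (0.4364, -0.8729, 0.2182).
r_{12} = e_1·a_2 = 2.4004.
u_2 = a_2 − 2.4004·e_1 = (-0.0476, 0.0952, 0.4762).

u_2 = (-0.0476, 0.0952, 0.4762)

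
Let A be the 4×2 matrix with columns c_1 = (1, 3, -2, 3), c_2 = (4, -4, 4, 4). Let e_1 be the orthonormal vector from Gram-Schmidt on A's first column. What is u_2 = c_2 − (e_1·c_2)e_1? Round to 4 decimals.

u_2 = (4.1739, -3.4783, 3.6522, 4.5217)

c_1 = (1, 3, -2, 3); ‖c_1‖ = 4.7958, so e_1 = (0.2085, 0.6255, -0.4170, 0.6255).
e_1·c_2 = 0.2085·4 + 0.6255·(-4) + (-0.4170)·4 + 0.6255·4 = -0.8341.
u_2 = c_2 + 0.8341·e_1 = (4.1739, -3.4783, 3.6522, 4.5217).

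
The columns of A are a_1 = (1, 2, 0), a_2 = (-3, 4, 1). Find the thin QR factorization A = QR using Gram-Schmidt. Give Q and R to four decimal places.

Q = [[0.4472, -0.8729], [0.8944, 0.4364], [0.0000, 0.2182]], R = [[2.2361, 2.2361], [0.0000, 4.5826]]

a_1 = (1, 2, 0); ‖a_1‖ = 2.2361, so q_1 = (0.4472, 0.8944, 0.0000).
q_1·a_2 = 0.4472·(-3) + 0.8944·4 + 0.0000·1 = 2.2361.
u_2 = a_2 − 2.2361·q_1 = (-4.0000, 2.0000, 1.0000).
‖u_2‖ = 4.5826, so q_2 = (-0.8729, 0.4364, 0.2182).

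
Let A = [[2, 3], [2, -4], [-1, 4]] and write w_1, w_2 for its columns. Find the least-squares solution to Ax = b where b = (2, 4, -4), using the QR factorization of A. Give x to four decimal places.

w_1 = (2, 2, -1); ‖w_1‖ = 3.0000, so q_1 = (0.6667, 0.6667, -0.3333).
q_1·w_2 = 0.6667·3 + 0.6667·(-4) + (-0.3333)·4 = -2.0000.
u_2 = w_2 + 2.0000·q_1 = (4.3333, -2.6667, 3.3333).
‖u_2‖ = 6.0828, so q_2 = (0.7124, -0.4384, 0.5480).
Qᵀb = (5.3333, -2.5208).
Back-substitute: x_2 = -2.5208/6.0828 = -0.4144.
x_1 = (5.3333 + 2.0000·(-0.4144))/3.0000 = 1.5015.

x = (1.5015, -0.4144)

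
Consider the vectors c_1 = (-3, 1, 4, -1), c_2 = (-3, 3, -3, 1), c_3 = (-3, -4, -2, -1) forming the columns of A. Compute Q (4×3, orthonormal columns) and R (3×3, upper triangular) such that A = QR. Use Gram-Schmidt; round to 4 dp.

Q = [[-0.5774, -0.5883, -0.5518], [0.1925, 0.5743, -0.7585], [0.7698, -0.5393, -0.2765], [-0.1925, 0.1821, -0.2092]], R = [[5.1962, -0.1925, -0.3849], [0.0000, 5.2880, 0.3642], [0.0000, 0.0000, 5.4515]]

e_1 = c_1/‖c_1‖ = (-3, 1, 4, -1)/5.1962 = (-0.5774, 0.1925, 0.7698, -0.1925).
r_{12} = e_1·c_2 = -0.1925.
u_2 = c_2 + 0.1925·e_1 = (-3.1111, 3.0370, -2.8519, 0.9630).
‖u_2‖ = 5.2880, so e_2 = (-0.5883, 0.5743, -0.5393, 0.1821).
r_{13} = e_1·c_3 = -0.3849; r_{23} = e_2·c_3 = 0.3642.
u_3 = c_3 + 0.3849·e_1 − 0.3642·e_2 = (-3.0079, -4.1351, -1.5073, -1.1404).
‖u_3‖ = 5.4515, so e_3 = (-0.5518, -0.7585, -0.2765, -0.2092).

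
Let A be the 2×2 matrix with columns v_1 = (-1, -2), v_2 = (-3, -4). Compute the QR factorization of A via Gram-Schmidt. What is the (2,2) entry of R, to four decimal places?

v_1 = (-1, -2); ‖v_1‖ = 2.2361, so q_1 = (-0.4472, -0.8944).
q_1·v_2 = (-0.4472)·(-3) + (-0.8944)·(-4) = 4.9193.
u_2 = v_2 − 4.9193·q_1 = (-0.8000, 0.4000).
r_{22} = ‖u_2‖ = 0.8944.

r_{22} = 0.8944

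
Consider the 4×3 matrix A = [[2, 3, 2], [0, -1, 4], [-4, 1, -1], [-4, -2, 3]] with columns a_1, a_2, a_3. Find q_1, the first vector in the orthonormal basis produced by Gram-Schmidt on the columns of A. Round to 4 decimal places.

q_1 = (0.3333, 0.0000, -0.6667, -0.6667)

a_1 = (2, 0, -4, -4); ‖a_1‖ = 6.0000, so q_1 = (0.3333, 0.0000, -0.6667, -0.6667).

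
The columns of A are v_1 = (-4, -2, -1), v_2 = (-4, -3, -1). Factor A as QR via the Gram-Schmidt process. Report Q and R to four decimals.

Q = [[-0.8729, 0.4234], [-0.4364, -0.8997], [-0.2182, 0.1059]], R = [[4.5826, 5.0190], [0.0000, 0.8997]]

v_1 = (-4, -2, -1); ‖v_1‖ = 4.5826, so e_1 = (-0.8729, -0.4364, -0.2182).
e_1·v_2 = (-0.8729)·(-4) + (-0.4364)·(-3) + (-0.2182)·(-1) = 5.0190.
u_2 = v_2 − 5.0190·e_1 = (0.3810, -0.8095, 0.0952).
‖u_2‖ = 0.8997, so e_2 = (0.4234, -0.8997, 0.1059).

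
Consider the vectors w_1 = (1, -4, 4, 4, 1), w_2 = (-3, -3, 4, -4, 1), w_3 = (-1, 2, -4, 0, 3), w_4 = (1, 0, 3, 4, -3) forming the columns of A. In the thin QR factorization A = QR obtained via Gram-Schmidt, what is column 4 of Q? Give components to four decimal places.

e_4 = (-0.6800, 0.5060, 0.3103, 0.4033, -0.1503)

e_1 = w_1/‖w_1‖ = (1, -4, 4, 4, 1)/7.0711 = (0.1414, -0.5657, 0.5657, 0.5657, 0.1414).
r_{12} = e_1·w_2 = 1.4142.
u_2 = w_2 − 1.4142·e_1 = (-3.2000, -2.2000, 3.2000, -4.8000, 0.8000).
‖u_2‖ = 7.0000, so e_2 = (-0.4571, -0.3143, 0.4571, -0.6857, 0.1143).
r_{13} = e_1·w_3 = -3.1113; r_{23} = e_2·w_3 = -1.6571.
u_3 = w_3 + 3.1113·e_1 + 1.6571·e_2 = (-1.3176, -0.2808, -1.4824, 0.6237, 3.6294).
‖u_3‖ = 4.1921, so e_3 = (-0.3143, -0.0670, -0.3536, 0.1488, 0.8658).
r_{14} = e_1·w_4 = 3.6770; r_{24} = e_2·w_4 = -2.1714; r_{34} = e_3·w_4 = -3.3774.
u_4 = w_4 − 3.6770·e_1 + 2.1714·e_2 + 3.3774·e_3 = (-1.5741, 1.1713, 0.7183, 0.9335, -0.3478).
‖u_4‖ = 2.3148, so e_4 = (-0.6800, 0.5060, 0.3103, 0.4033, -0.1503).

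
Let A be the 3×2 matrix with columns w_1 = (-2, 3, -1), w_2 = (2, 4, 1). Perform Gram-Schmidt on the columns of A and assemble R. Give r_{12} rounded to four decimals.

w_1 = (-2, 3, -1); ‖w_1‖ = 3.7417, so q_1 = (-0.5345, 0.8018, -0.2673).
r_{12} = q_1·w_2 = 1.8708.

r_{12} = 1.8708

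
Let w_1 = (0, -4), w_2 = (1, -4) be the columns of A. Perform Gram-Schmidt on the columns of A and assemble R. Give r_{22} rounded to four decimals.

r_{22} = 1.0000

w_1 = (0, -4); ‖w_1‖ = 4.0000, so e_1 = (0.0000, -1.0000).
e_1·w_2 = 0.0000·1 + (-1.0000)·(-4) = 4.0000.
u_2 = w_2 − 4.0000·e_1 = (1.0000, 0.0000).
r_{22} = ‖u_2‖ = 1.0000.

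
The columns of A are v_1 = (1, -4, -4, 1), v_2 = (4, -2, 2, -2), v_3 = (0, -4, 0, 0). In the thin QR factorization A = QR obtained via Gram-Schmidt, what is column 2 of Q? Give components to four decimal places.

q_2 = (0.7464, -0.3342, 0.4233, -0.3899)

v_1 = (1, -4, -4, 1); ‖v_1‖ = 5.8310, so q_1 = (0.1715, -0.6860, -0.6860, 0.1715).
q_1·v_2 = 0.1715·4 + (-0.6860)·(-2) + (-0.6860)·2 + 0.1715·(-2) = 0.3430.
u_2 = v_2 − 0.3430·q_1 = (3.9412, -1.7647, 2.2353, -2.0588).
‖u_2‖ = 5.2804, so q_2 = (0.7464, -0.3342, 0.4233, -0.3899).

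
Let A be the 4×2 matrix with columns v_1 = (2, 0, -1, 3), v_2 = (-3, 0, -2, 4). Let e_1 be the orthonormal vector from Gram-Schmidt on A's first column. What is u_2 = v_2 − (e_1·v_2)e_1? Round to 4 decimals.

u_2 = (-4.1429, 0.0000, -1.4286, 2.2857)

e_1 = v_1/‖v_1‖ = (2, 0, -1, 3)/3.7417 = (0.5345, 0.0000, -0.2673, 0.8018).
r_{12} = e_1·v_2 = 2.1381.
u_2 = v_2 − 2.1381·e_1 = (-4.1429, 0.0000, -1.4286, 2.2857).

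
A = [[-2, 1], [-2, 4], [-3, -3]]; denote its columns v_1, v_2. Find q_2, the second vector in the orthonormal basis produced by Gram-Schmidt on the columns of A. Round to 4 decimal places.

v_1 = (-2, -2, -3); ‖v_1‖ = 4.1231, so q_1 = (-0.4851, -0.4851, -0.7276).
q_1·v_2 = (-0.4851)·1 + (-0.4851)·4 + (-0.7276)·(-3) = -0.2425.
u_2 = v_2 + 0.2425·q_1 = (0.8824, 3.8824, -3.1765).
‖u_2‖ = 5.0932, so q_2 = (0.1732, 0.7623, -0.6237).

q_2 = (0.1732, 0.7623, -0.6237)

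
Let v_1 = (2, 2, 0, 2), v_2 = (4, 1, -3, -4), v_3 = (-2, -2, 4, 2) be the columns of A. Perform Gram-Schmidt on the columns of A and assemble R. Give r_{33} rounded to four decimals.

r_{33} = 2.4528

v_1 = (2, 2, 0, 2); ‖v_1‖ = 3.4641, so q_1 = (0.5774, 0.5774, 0.0000, 0.5774).
q_1·v_2 = 0.5774·4 + 0.5774·1 + 0.0000·(-3) + 0.5774·(-4) = 0.5774.
u_2 = v_2 − 0.5774·q_1 = (3.6667, 0.6667, -3.0000, -4.3333).
‖u_2‖ = 6.4550, so q_2 = (0.5680, 0.1033, -0.4648, -0.6713).
q_1·v_3 = 0.5774·(-2) + 0.5774·(-2) + 0.0000·4 + 0.5774·2 = -1.1547; q_2·v_3 = 0.5680·(-2) + 0.1033·(-2) + (-0.4648)·4 + (-0.6713)·2 = -4.5443.
u_3 = v_3 + 1.1547·q_1 + 4.5443·q_2 = (1.2480, -0.8640, 1.8880, -0.3840).
r_{33} = ‖u_3‖ = 2.4528.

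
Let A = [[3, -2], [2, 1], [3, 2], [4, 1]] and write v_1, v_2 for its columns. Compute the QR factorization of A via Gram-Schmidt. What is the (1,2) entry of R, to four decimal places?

r_{12} = 0.9733

e_1 = v_1/‖v_1‖ = (3, 2, 3, 4)/6.1644 = (0.4867, 0.3244, 0.4867, 0.6489).
r_{12} = e_1·v_2 = 0.9733.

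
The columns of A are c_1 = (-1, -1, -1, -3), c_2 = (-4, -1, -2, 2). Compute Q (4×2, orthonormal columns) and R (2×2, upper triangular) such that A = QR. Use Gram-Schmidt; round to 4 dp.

e_1 = c_1/‖c_1‖ = (-1, -1, -1, -3)/3.4641 = (-0.2887, -0.2887, -0.2887, -0.8660).
r_{12} = e_1·c_2 = 0.2887.
u_2 = c_2 − 0.2887·e_1 = (-3.9167, -0.9167, -1.9167, 2.2500).
‖u_2‖ = 4.9917, so e_2 = (-0.7846, -0.1836, -0.3840, 0.4508).

Q = [[-0.2887, -0.7846], [-0.2887, -0.1836], [-0.2887, -0.3840], [-0.8660, 0.4508]], R = [[3.4641, 0.2887], [0.0000, 4.9917]]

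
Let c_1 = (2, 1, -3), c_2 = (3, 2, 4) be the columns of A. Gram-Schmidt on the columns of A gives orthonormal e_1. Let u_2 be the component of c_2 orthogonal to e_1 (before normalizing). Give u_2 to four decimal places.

e_1 = c_1/‖c_1‖ = (2, 1, -3)/3.7417 = (0.5345, 0.2673, -0.8018).
r_{12} = e_1·c_2 = -1.0690.
u_2 = c_2 + 1.0690·e_1 = (3.5714, 2.2857, 3.1429).

u_2 = (3.5714, 2.2857, 3.1429)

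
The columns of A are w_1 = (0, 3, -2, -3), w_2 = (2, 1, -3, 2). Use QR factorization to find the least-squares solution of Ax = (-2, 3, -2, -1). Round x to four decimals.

x = (0.7209, 0.0465)

e_1 = w_1/‖w_1‖ = (0, 3, -2, -3)/4.6904 = (0.0000, 0.6396, -0.4264, -0.6396).
r_{12} = e_1·w_2 = 0.6396.
u_2 = w_2 − 0.6396·e_1 = (2.0000, 0.5909, -2.7273, 2.4091).
‖u_2‖ = 4.1942, so e_2 = (0.4769, 0.1409, -0.6503, 0.5744).
Qᵀb = (3.4112, 0.1951).
Back-substitute: x_2 = 0.1951/4.1942 = 0.0465.
x_1 = (3.4112 − 0.6396·0.0465)/4.6904 = 0.7209.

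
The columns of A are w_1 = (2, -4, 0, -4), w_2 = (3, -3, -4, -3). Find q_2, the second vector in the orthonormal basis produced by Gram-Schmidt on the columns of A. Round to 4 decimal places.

q_2 = (0.3143, 0.0786, -0.9428, 0.0786)

w_1 = (2, -4, 0, -4); ‖w_1‖ = 6.0000, so q_1 = (0.3333, -0.6667, 0.0000, -0.6667).
q_1·w_2 = 0.3333·3 + (-0.6667)·(-3) + 0.0000·(-4) + (-0.6667)·(-3) = 5.0000.
u_2 = w_2 − 5.0000·q_1 = (1.3333, 0.3333, -4.0000, 0.3333).
‖u_2‖ = 4.2426, so q_2 = (0.3143, 0.0786, -0.9428, 0.0786).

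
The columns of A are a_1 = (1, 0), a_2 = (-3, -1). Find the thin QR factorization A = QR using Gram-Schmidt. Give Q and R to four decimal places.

a_1 = (1, 0); ‖a_1‖ = 1.0000, so q_1 = (1.0000, 0.0000).
q_1·a_2 = 1.0000·(-3) + 0.0000·(-1) = -3.0000.
u_2 = a_2 + 3.0000·q_1 = (0.0000, -1.0000).
‖u_2‖ = 1.0000, so q_2 = (0.0000, -1.0000).

Q = [[1.0000, 0.0000], [0.0000, -1.0000]], R = [[1.0000, -3.0000], [0.0000, 1.0000]]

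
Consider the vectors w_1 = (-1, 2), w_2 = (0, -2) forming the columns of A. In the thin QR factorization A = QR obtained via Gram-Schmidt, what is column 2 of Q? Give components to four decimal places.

w_1 = (-1, 2); ‖w_1‖ = 2.2361, so e_1 = (-0.4472, 0.8944).
e_1·w_2 = (-0.4472)·0 + 0.8944·(-2) = -1.7889.
u_2 = w_2 + 1.7889·e_1 = (-0.8000, -0.4000).
‖u_2‖ = 0.8944, so e_2 = (-0.8944, -0.4472).

e_2 = (-0.8944, -0.4472)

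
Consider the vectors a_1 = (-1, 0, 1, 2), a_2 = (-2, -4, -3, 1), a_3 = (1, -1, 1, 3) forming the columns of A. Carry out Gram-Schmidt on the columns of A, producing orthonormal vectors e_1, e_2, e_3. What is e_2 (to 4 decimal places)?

e_2 = (-0.3357, -0.7323, -0.5798, 0.1221)

e_1 = a_1/‖a_1‖ = (-1, 0, 1, 2)/2.4495 = (-0.4082, 0.0000, 0.4082, 0.8165).
r_{12} = e_1·a_2 = 0.4082.
u_2 = a_2 − 0.4082·e_1 = (-1.8333, -4.0000, -3.1667, 0.6667).
‖u_2‖ = 5.4620, so e_2 = (-0.3357, -0.7323, -0.5798, 0.1221).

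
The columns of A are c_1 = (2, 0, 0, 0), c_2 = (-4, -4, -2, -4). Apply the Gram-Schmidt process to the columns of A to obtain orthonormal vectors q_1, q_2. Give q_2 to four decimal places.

c_1 = (2, 0, 0, 0); ‖c_1‖ = 2.0000, so q_1 = (1.0000, 0.0000, 0.0000, 0.0000).
q_1·c_2 = 1.0000·(-4) + 0.0000·(-4) + 0.0000·(-2) + 0.0000·(-4) = -4.0000.
u_2 = c_2 + 4.0000·q_1 = (0.0000, -4.0000, -2.0000, -4.0000).
‖u_2‖ = 6.0000, so q_2 = (0.0000, -0.6667, -0.3333, -0.6667).

q_2 = (0.0000, -0.6667, -0.3333, -0.6667)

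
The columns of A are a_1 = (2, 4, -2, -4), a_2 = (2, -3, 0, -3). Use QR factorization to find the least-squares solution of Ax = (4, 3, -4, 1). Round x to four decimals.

x = (0.6296, -0.2963)

a_1 = (2, 4, -2, -4); ‖a_1‖ = 6.3246, so e_1 = (0.3162, 0.6325, -0.3162, -0.6325).
e_1·a_2 = 0.3162·2 + 0.6325·(-3) + (-0.3162)·0 + (-0.6325)·(-3) = 0.6325.
u_2 = a_2 − 0.6325·e_1 = (1.8000, -3.4000, 0.2000, -2.6000).
‖u_2‖ = 4.6476, so e_2 = (0.3873, -0.7316, 0.0430, -0.5594).
Qᵀb = (3.7947, -1.3771).
Back-substitute: x_2 = -1.3771/4.6476 = -0.2963.
x_1 = (3.7947 − 0.6325·(-0.2963))/6.3246 = 0.6296.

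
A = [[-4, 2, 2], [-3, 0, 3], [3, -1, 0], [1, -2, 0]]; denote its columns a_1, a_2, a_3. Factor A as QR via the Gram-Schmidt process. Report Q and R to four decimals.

a_1 = (-4, -3, 3, 1); ‖a_1‖ = 5.9161, so e_1 = (-0.6761, -0.5071, 0.5071, 0.1690).
e_1·a_2 = (-0.6761)·2 + (-0.5071)·0 + 0.5071·(-1) + 0.1690·(-2) = -2.1974.
u_2 = a_2 + 2.1974·e_1 = (0.5143, -1.1143, 0.1143, -1.6286).
‖u_2‖ = 2.0424, so e_2 = (0.2518, -0.5456, 0.0560, -0.7974).
e_1·a_3 = (-0.6761)·2 + (-0.5071)·3 + 0.5071·0 + 0.1690·0 = -2.8735; e_2·a_3 = 0.2518·2 + (-0.5456)·3 + 0.0560·0 + (-0.7974)·0 = -1.1331.
u_3 = a_3 + 2.8735·e_1 + 1.1331·e_2 = (0.3425, 0.9247, 1.5205, -0.4178).
‖u_3‖ = 1.8598, so e_3 = (0.1841, 0.4972, 0.8176, -0.2247).

Q = [[-0.6761, 0.2518, 0.1841], [-0.5071, -0.5456, 0.4972], [0.5071, 0.0560, 0.8176], [0.1690, -0.7974, -0.2247]], R = [[5.9161, -2.1974, -2.8735], [0.0000, 2.0424, -1.1331], [0.0000, 0.0000, 1.8598]]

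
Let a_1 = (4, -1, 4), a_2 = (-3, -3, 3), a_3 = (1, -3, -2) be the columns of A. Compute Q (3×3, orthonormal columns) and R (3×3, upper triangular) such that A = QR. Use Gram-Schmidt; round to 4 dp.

e_1 = a_1/‖a_1‖ = (4, -1, 4)/5.7446 = (0.6963, -0.1741, 0.6963).
r_{12} = e_1·a_2 = 0.5222.
u_2 = a_2 − 0.5222·e_1 = (-3.3636, -2.9091, 2.6364).
‖u_2‖ = 5.1698, so e_2 = (-0.6506, -0.5627, 0.5100).
r_{13} = e_1·a_3 = -0.1741; r_{23} = e_2·a_3 = 0.0176.
u_3 = a_3 + 0.1741·e_1 − 0.0176·e_2 = (1.1327, -3.0204, -1.8878).
‖u_3‖ = 3.7376, so e_3 = (0.3030, -0.8081, -0.5051).

Q = [[0.6963, -0.6506, 0.3030], [-0.1741, -0.5627, -0.8081], [0.6963, 0.5100, -0.5051]], R = [[5.7446, 0.5222, -0.1741], [0.0000, 5.1698, 0.0176], [0.0000, 0.0000, 3.7376]]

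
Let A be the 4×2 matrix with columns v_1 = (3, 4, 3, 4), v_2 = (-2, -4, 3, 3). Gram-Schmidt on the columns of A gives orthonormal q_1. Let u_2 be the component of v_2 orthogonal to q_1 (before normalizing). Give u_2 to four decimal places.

q_1 = v_1/‖v_1‖ = (3, 4, 3, 4)/7.0711 = (0.4243, 0.5657, 0.4243, 0.5657).
r_{12} = q_1·v_2 = -0.1414.
u_2 = v_2 + 0.1414·q_1 = (-1.9400, -3.9200, 3.0600, 3.0800).

u_2 = (-1.9400, -3.9200, 3.0600, 3.0800)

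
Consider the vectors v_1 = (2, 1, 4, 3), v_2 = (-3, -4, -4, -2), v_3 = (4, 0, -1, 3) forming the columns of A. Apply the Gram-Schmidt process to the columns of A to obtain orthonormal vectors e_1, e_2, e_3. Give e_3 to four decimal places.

v_1 = (2, 1, 4, 3); ‖v_1‖ = 5.4772, so e_1 = (0.3651, 0.1826, 0.7303, 0.5477).
e_1·v_2 = 0.3651·(-3) + 0.1826·(-4) + 0.7303·(-4) + 0.5477·(-2) = -5.8424.
u_2 = v_2 + 5.8424·e_1 = (-0.8667, -2.9333, 0.2667, 1.2000).
‖u_2‖ = 3.2965, so e_2 = (-0.2629, -0.8898, 0.0809, 0.3640).
e_1·v_3 = 0.3651·4 + 0.1826·0 + 0.7303·(-1) + 0.5477·3 = 2.3735; e_2·v_3 = (-0.2629)·4 + (-0.8898)·0 + 0.0809·(-1) + 0.3640·3 = -0.0404.
u_3 = v_3 − 2.3735·e_1 + 0.0404·e_2 = (3.1227, -0.4693, -2.7301, 1.7147).
‖u_3‖ = 4.5128, so e_3 = (0.6920, -0.1040, -0.6050, 0.3800).

e_3 = (0.6920, -0.1040, -0.6050, 0.3800)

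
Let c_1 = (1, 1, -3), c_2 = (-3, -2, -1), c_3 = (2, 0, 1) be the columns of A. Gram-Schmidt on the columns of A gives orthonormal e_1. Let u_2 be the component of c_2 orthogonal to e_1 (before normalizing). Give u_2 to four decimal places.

u_2 = (-2.8182, -1.8182, -1.5455)

e_1 = c_1/‖c_1‖ = (1, 1, -3)/3.3166 = (0.3015, 0.3015, -0.9045).
r_{12} = e_1·c_2 = -0.6030.
u_2 = c_2 + 0.6030·e_1 = (-2.8182, -1.8182, -1.5455).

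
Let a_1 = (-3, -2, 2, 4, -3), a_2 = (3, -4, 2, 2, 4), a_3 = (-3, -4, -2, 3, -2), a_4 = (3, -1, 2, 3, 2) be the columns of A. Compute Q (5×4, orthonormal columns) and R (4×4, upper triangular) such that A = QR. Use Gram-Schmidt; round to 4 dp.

a_1 = (-3, -2, 2, 4, -3); ‖a_1‖ = 6.4807, so q_1 = (-0.4629, -0.3086, 0.3086, 0.6172, -0.4629).
q_1·a_2 = (-0.4629)·3 + (-0.3086)·(-4) + 0.3086·2 + 0.6172·2 + (-0.4629)·4 = -0.1543.
u_2 = a_2 + 0.1543·q_1 = (2.9286, -4.0476, 2.0476, 2.0952, 3.9286).
‖u_2‖ = 6.9983, so q_2 = (0.4185, -0.5784, 0.2926, 0.2994, 0.5614).
q_1·a_3 = (-0.4629)·(-3) + (-0.3086)·(-4) + 0.3086·(-2) + 0.6172·3 + (-0.4629)·(-2) = 4.7834; q_2·a_3 = 0.4185·(-3) + (-0.5784)·(-4) + 0.2926·(-2) + 0.2994·3 + 0.5614·(-2) = 0.2484.
u_3 = a_3 − 4.7834·q_1 − 0.2484·q_2 = (-0.8896, -2.3802, -3.5489, -0.0267, 0.0749).
‖u_3‖ = 4.3655, so q_3 = (-0.2038, -0.5452, -0.8129, -0.0061, 0.0171).
q_1·a_4 = (-0.4629)·3 + (-0.3086)·(-1) + 0.3086·2 + 0.6172·3 + (-0.4629)·2 = 0.4629; q_2·a_4 = 0.4185·3 + (-0.5784)·(-1) + 0.2926·2 + 0.2994·3 + 0.5614·2 = 4.4399; q_3·a_4 = (-0.2038)·3 + (-0.5452)·(-1) + (-0.8129)·2 + (-0.0061)·3 + 0.0171·2 = -1.6761.
u_4 = a_4 − 0.4629·q_1 − 4.4399·q_2 + 1.6761·q_3 = (1.0148, 0.7969, -0.8045, 1.3748, -0.2493).
‖u_4‖ = 2.0650, so q_4 = (0.4914, 0.3859, -0.3896, 0.6658, -0.1207).

Q = [[-0.4629, 0.4185, -0.2038, 0.4914], [-0.3086, -0.5784, -0.5452, 0.3859], [0.3086, 0.2926, -0.8129, -0.3896], [0.6172, 0.2994, -0.0061, 0.6658], [-0.4629, 0.5614, 0.0171, -0.1207]], R = [[6.4807, -0.1543, 4.7834, 0.4629], [0.0000, 6.9983, 0.2484, 4.4399], [0.0000, 0.0000, 4.3655, -1.6761], [0.0000, 0.0000, 0.0000, 2.0650]]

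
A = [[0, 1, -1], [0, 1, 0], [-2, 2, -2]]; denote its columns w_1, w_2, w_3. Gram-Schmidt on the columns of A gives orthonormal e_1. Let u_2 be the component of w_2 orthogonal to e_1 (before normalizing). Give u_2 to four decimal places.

w_1 = (0, 0, -2); ‖w_1‖ = 2.0000, so e_1 = (0.0000, 0.0000, -1.0000).
e_1·w_2 = 0.0000·1 + 0.0000·1 + (-1.0000)·2 = -2.0000.
u_2 = w_2 + 2.0000·e_1 = (1.0000, 1.0000, 0.0000).

u_2 = (1.0000, 1.0000, 0.0000)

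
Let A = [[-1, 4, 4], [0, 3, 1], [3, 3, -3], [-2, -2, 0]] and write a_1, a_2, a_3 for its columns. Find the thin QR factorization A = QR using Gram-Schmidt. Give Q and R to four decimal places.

q_1 = a_1/‖a_1‖ = (-1, 0, 3, -2)/3.7417 = (-0.2673, 0.0000, 0.8018, -0.5345).
r_{12} = q_1·a_2 = 2.4054.
u_2 = a_2 − 2.4054·q_1 = (4.6429, 3.0000, 1.0714, -0.7143).
‖u_2‖ = 5.6758, so q_2 = (0.8180, 0.5286, 0.1888, -0.1258).
r_{13} = q_1·a_3 = -3.4744; r_{23} = q_2·a_3 = 3.2343.
u_3 = a_3 + 3.4744·q_1 − 3.2343·q_2 = (0.4257, -0.7095, -0.8248, -1.4501).
‖u_3‖ = 1.8622, so q_3 = (0.2286, -0.3810, -0.4429, -0.7787).

Q = [[-0.2673, 0.8180, 0.2286], [0.0000, 0.5286, -0.3810], [0.8018, 0.1888, -0.4429], [-0.5345, -0.1258, -0.7787]], R = [[3.7417, 2.4054, -3.4744], [0.0000, 5.6758, 3.2343], [0.0000, 0.0000, 1.8622]]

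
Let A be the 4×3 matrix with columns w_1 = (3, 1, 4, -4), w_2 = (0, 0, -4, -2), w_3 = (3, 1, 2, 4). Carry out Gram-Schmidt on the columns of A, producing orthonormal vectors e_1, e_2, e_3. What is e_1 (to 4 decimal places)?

e_1 = w_1/‖w_1‖ = (3, 1, 4, -4)/6.4807 = (0.4629, 0.1543, 0.6172, -0.6172).

e_1 = (0.4629, 0.1543, 0.6172, -0.6172)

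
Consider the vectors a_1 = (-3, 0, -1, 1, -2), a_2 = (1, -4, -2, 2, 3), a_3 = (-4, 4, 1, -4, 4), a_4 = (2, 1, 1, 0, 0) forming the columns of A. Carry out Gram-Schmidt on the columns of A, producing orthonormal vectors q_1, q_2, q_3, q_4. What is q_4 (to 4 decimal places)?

a_1 = (-3, 0, -1, 1, -2); ‖a_1‖ = 3.8730, so q_1 = (-0.7746, 0.0000, -0.2582, 0.2582, -0.5164).
q_1·a_2 = (-0.7746)·1 + 0.0000·(-4) + (-0.2582)·(-2) + 0.2582·2 + (-0.5164)·3 = -1.2910.
u_2 = a_2 + 1.2910·q_1 = (0.0000, -4.0000, -2.3333, 2.3333, 2.3333).
‖u_2‖ = 5.6862, so q_2 = (0.0000, -0.7035, -0.4103, 0.4103, 0.4103).
q_1·a_3 = (-0.7746)·(-4) + 0.0000·4 + (-0.2582)·1 + 0.2582·(-4) + (-0.5164)·4 = -0.2582; q_2·a_3 = 0.0000·(-4) + (-0.7035)·4 + (-0.4103)·1 + 0.4103·(-4) + 0.4103·4 = -3.2242.
u_3 = a_3 + 0.2582·q_1 + 3.2242·q_2 = (-4.2000, 1.7320, -0.3897, -2.6103, 5.1897).
‖u_3‖ = 7.3850, so q_3 = (-0.5687, 0.2345, -0.0528, -0.3535, 0.7027).
q_1·a_4 = (-0.7746)·2 + 0.0000·1 + (-0.2582)·1 + 0.2582·0 + (-0.5164)·0 = -1.8074; q_2·a_4 = 0.0000·2 + (-0.7035)·1 + (-0.4103)·1 + 0.4103·0 + 0.4103·0 = -1.1138; q_3·a_4 = (-0.5687)·2 + 0.2345·1 + (-0.0528)·1 + (-0.3535)·0 + 0.7027·0 = -0.9557.
u_4 = a_4 + 1.8074·q_1 + 1.1138·q_2 + 0.9557·q_3 = (0.0565, 0.4406, 0.0259, 0.5859, 0.1953).
‖u_4‖ = 0.7612, so q_4 = (0.0742, 0.5788, 0.0340, 0.7697, 0.2566).

q_4 = (0.0742, 0.5788, 0.0340, 0.7697, 0.2566)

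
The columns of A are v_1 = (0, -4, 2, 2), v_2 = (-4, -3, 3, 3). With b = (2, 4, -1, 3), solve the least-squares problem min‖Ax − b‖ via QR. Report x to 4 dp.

e_1 = v_1/‖v_1‖ = (0, -4, 2, 2)/4.8990 = (0.0000, -0.8165, 0.4082, 0.4082).
r_{12} = e_1·v_2 = 4.8990.
u_2 = v_2 − 4.8990·e_1 = (-4.0000, 1.0000, 1.0000, 1.0000).
‖u_2‖ = 4.3589, so e_2 = (-0.9177, 0.2294, 0.2294, 0.2294).
Qᵀb = (-2.4495, -0.4588).
Back-substitute: x_2 = -0.4588/4.3589 = -0.1053.
x_1 = (-2.4495 − 4.8990·(-0.1053))/4.8990 = -0.3947.

x = (-0.3947, -0.1053)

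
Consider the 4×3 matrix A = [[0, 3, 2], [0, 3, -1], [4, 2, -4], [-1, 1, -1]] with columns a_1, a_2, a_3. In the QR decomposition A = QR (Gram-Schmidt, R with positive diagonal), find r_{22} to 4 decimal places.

r_{22} = 4.4853

e_1 = a_1/‖a_1‖ = (0, 0, 4, -1)/4.1231 = (0.0000, 0.0000, 0.9701, -0.2425).
r_{12} = e_1·a_2 = 1.6977.
u_2 = a_2 − 1.6977·e_1 = (3.0000, 3.0000, 0.3529, 1.4118).
r_{22} = ‖u_2‖ = 4.4853.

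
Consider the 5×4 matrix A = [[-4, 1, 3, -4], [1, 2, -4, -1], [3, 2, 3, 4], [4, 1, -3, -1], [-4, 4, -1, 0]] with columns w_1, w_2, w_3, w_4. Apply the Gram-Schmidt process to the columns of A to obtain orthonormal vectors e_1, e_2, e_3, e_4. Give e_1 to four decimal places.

w_1 = (-4, 1, 3, 4, -4); ‖w_1‖ = 7.6158, so e_1 = (-0.5252, 0.1313, 0.3939, 0.5252, -0.5252).

e_1 = (-0.5252, 0.1313, 0.3939, 0.5252, -0.5252)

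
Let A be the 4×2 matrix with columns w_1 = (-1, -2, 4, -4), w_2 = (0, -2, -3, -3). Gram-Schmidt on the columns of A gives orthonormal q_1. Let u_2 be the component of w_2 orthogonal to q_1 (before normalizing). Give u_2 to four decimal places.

w_1 = (-1, -2, 4, -4); ‖w_1‖ = 6.0828, so q_1 = (-0.1644, -0.3288, 0.6576, -0.6576).
q_1·w_2 = (-0.1644)·0 + (-0.3288)·(-2) + 0.6576·(-3) + (-0.6576)·(-3) = 0.6576.
u_2 = w_2 − 0.6576·q_1 = (0.1081, -1.7838, -3.4324, -2.5676).

u_2 = (0.1081, -1.7838, -3.4324, -2.5676)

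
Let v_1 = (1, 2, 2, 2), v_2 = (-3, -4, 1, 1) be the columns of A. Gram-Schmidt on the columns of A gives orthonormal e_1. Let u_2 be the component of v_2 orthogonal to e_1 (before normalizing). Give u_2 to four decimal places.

u_2 = (-2.4615, -2.9231, 2.0769, 2.0769)

v_1 = (1, 2, 2, 2); ‖v_1‖ = 3.6056, so e_1 = (0.2774, 0.5547, 0.5547, 0.5547).
e_1·v_2 = 0.2774·(-3) + 0.5547·(-4) + 0.5547·1 + 0.5547·1 = -1.9415.
u_2 = v_2 + 1.9415·e_1 = (-2.4615, -2.9231, 2.0769, 2.0769).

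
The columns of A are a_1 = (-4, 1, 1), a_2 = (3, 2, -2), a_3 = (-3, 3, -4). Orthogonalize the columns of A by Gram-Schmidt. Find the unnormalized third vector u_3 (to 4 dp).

u_3 = (-1.0123, -1.2654, -2.7840)

q_1 = a_1/‖a_1‖ = (-4, 1, 1)/4.2426 = (-0.9428, 0.2357, 0.2357).
r_{12} = q_1·a_2 = -2.8284.
u_2 = a_2 + 2.8284·q_1 = (0.3333, 2.6667, -1.3333).
‖u_2‖ = 3.0000, so q_2 = (0.1111, 0.8889, -0.4444).
r_{13} = q_1·a_3 = 2.5927; r_{23} = q_2·a_3 = 4.1111.
u_3 = a_3 − 2.5927·q_1 − 4.1111·q_2 = (-1.0123, -1.2654, -2.7840).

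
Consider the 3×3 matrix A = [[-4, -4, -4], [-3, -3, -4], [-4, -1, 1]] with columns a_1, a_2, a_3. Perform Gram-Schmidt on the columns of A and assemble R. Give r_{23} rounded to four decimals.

q_1 = a_1/‖a_1‖ = (-4, -3, -4)/6.4031 = (-0.6247, -0.4685, -0.6247).
r_{12} = q_1·a_2 = 4.5290.
u_2 = a_2 − 4.5290·q_1 = (-1.1707, -0.8780, 1.8293).
‖u_2‖ = 2.3426, so q_2 = (-0.4998, -0.3748, 0.7809).
r_{23} = q_2·a_3 = 4.2792.

r_{23} = 4.2792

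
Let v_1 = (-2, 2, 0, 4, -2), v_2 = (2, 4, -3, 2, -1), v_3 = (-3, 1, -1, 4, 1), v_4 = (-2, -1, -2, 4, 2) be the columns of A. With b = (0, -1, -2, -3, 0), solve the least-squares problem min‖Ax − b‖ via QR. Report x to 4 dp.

q_1 = v_1/‖v_1‖ = (-2, 2, 0, 4, -2)/5.2915 = (-0.3780, 0.3780, 0.0000, 0.7559, -0.3780).
r_{12} = q_1·v_2 = 2.6458.
u_2 = v_2 − 2.6458·q_1 = (3.0000, 3.0000, -3.0000, 0.0000, 0.0000).
‖u_2‖ = 5.1962, so q_2 = (0.5774, 0.5774, -0.5774, 0.0000, 0.0000).
r_{13} = q_1·v_3 = 4.1576; r_{23} = q_2·v_3 = -0.5774.
u_3 = v_3 − 4.1576·q_1 + 0.5774·q_2 = (-1.0952, -0.2381, -1.3333, 0.8571, 2.5714).
‖u_3‖ = 3.2219, so q_3 = (-0.3399, -0.0739, -0.4138, 0.2660, 0.7981).
r_{14} = q_1·v_4 = 2.6458; r_{24} = q_2·v_4 = -0.5774; r_{34} = q_3·v_4 = 4.2417.
u_4 = v_4 − 2.6458·q_1 + 0.5774·q_2 − 4.2417·q_3 = (0.7752, -1.3532, -0.5780, 0.8716, -0.3853).
‖u_4‖ = 1.9168, so q_4 = (0.4044, -0.7060, -0.3015, 0.4547, -0.2010).
Qᵀb = (-2.6458, 0.5774, 0.1035, -0.0550).
Back-substitute: x_4 = -0.0550/1.9168 = -0.0287.
x_3 = (0.1035 − 4.2417·(-0.0287))/3.2219 = 0.0699.
x_2 = (0.5774 + 0.5774·0.0699 + 0.5774·(-0.0287))/5.1962 = 0.1157.
x_1 = (-2.6458 − 2.6458·0.1157 − 4.1576·0.0699 − 2.6458·(-0.0287))/5.2915 = -0.5984.

x = (-0.5984, 0.1157, 0.0699, -0.0287)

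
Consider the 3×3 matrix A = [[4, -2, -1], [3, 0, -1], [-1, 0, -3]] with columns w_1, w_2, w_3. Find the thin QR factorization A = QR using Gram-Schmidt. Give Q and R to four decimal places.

Q = [[0.7845, -0.6202, 0.0000], [0.5883, 0.7442, -0.3162], [-0.1961, -0.2481, -0.9487]], R = [[5.0990, -1.5689, -0.7845], [0.0000, 1.2403, 0.6202], [0.0000, 0.0000, 3.1623]]

w_1 = (4, 3, -1); ‖w_1‖ = 5.0990, so e_1 = (0.7845, 0.5883, -0.1961).
e_1·w_2 = 0.7845·(-2) + 0.5883·0 + (-0.1961)·0 = -1.5689.
u_2 = w_2 + 1.5689·e_1 = (-0.7692, 0.9231, -0.3077).
‖u_2‖ = 1.2403, so e_2 = (-0.6202, 0.7442, -0.2481).
e_1·w_3 = 0.7845·(-1) + 0.5883·(-1) + (-0.1961)·(-3) = -0.7845; e_2·w_3 = (-0.6202)·(-1) + 0.7442·(-1) + (-0.2481)·(-3) = 0.6202.
u_3 = w_3 + 0.7845·e_1 − 0.6202·e_2 = (0.0000, -1.0000, -3.0000).
‖u_3‖ = 3.1623, so e_3 = (0.0000, -0.3162, -0.9487).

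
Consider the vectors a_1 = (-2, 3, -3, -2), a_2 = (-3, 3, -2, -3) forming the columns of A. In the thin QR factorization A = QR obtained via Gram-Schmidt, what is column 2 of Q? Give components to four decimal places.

e_2 = (-0.5364, -0.0670, 0.6481, -0.5364)

a_1 = (-2, 3, -3, -2); ‖a_1‖ = 5.0990, so e_1 = (-0.3922, 0.5883, -0.5883, -0.3922).
e_1·a_2 = (-0.3922)·(-3) + 0.5883·3 + (-0.5883)·(-2) + (-0.3922)·(-3) = 5.2951.
u_2 = a_2 − 5.2951·e_1 = (-0.9231, -0.1154, 1.1154, -0.9231).
‖u_2‖ = 1.7209, so e_2 = (-0.5364, -0.0670, 0.6481, -0.5364).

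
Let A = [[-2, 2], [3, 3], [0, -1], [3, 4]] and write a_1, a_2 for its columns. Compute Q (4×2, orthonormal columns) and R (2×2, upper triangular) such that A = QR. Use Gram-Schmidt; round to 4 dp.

a_1 = (-2, 3, 0, 3); ‖a_1‖ = 4.6904, so q_1 = (-0.4264, 0.6396, 0.0000, 0.6396).
q_1·a_2 = (-0.4264)·2 + 0.6396·3 + 0.0000·(-1) + 0.6396·4 = 3.6244.
u_2 = a_2 − 3.6244·q_1 = (3.5455, 0.6818, -1.0000, 1.6818).
‖u_2‖ = 4.1065, so q_2 = (0.8634, 0.1660, -0.2435, 0.4095).

Q = [[-0.4264, 0.8634], [0.6396, 0.1660], [0.0000, -0.2435], [0.6396, 0.4095]], R = [[4.6904, 3.6244], [0.0000, 4.1065]]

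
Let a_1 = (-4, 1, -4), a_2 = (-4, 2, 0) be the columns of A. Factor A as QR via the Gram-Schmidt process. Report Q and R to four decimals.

e_1 = a_1/‖a_1‖ = (-4, 1, -4)/5.7446 = (-0.6963, 0.1741, -0.6963).
r_{12} = e_1·a_2 = 3.1334.
u_2 = a_2 − 3.1334·e_1 = (-1.8182, 1.4545, 2.1818).
‖u_2‖ = 3.1909, so e_2 = (-0.5698, 0.4558, 0.6838).

Q = [[-0.6963, -0.5698], [0.1741, 0.4558], [-0.6963, 0.6838]], R = [[5.7446, 3.1334], [0.0000, 3.1909]]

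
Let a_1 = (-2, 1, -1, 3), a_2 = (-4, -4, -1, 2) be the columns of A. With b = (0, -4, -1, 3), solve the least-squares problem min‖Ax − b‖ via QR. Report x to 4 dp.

x = (-0.0714, 0.6429)

a_1 = (-2, 1, -1, 3); ‖a_1‖ = 3.8730, so e_1 = (-0.5164, 0.2582, -0.2582, 0.7746).
e_1·a_2 = (-0.5164)·(-4) + 0.2582·(-4) + (-0.2582)·(-1) + 0.7746·2 = 2.8402.
u_2 = a_2 − 2.8402·e_1 = (-2.5333, -4.7333, -0.2667, -0.2000).
‖u_2‖ = 5.3790, so e_2 = (-0.4710, -0.8800, -0.0496, -0.0372).
Qᵀb = (1.5492, 3.4579).
Back-substitute: x_2 = 3.4579/5.3790 = 0.6429.
x_1 = (1.5492 − 2.8402·0.6429)/3.8730 = -0.0714.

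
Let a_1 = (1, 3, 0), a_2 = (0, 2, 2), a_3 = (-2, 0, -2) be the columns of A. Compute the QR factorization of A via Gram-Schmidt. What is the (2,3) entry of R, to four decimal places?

r_{23} = -1.3348

q_1 = a_1/‖a_1‖ = (1, 3, 0)/3.1623 = (0.3162, 0.9487, 0.0000).
r_{12} = q_1·a_2 = 1.8974.
u_2 = a_2 − 1.8974·q_1 = (-0.6000, 0.2000, 2.0000).
‖u_2‖ = 2.0976, so q_2 = (-0.2860, 0.0953, 0.9535).
r_{23} = q_2·a_3 = -1.3348.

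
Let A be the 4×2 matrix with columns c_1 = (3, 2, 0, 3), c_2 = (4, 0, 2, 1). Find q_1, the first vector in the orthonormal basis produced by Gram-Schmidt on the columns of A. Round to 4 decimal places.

q_1 = c_1/‖c_1‖ = (3, 2, 0, 3)/4.6904 = (0.6396, 0.4264, 0.0000, 0.6396).

q_1 = (0.6396, 0.4264, 0.0000, 0.6396)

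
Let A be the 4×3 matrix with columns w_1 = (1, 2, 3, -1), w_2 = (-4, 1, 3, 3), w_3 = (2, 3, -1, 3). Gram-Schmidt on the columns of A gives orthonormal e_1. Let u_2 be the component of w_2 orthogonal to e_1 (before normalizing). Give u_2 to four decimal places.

u_2 = (-4.2667, 0.4667, 2.2000, 3.2667)

w_1 = (1, 2, 3, -1); ‖w_1‖ = 3.8730, so e_1 = (0.2582, 0.5164, 0.7746, -0.2582).
e_1·w_2 = 0.2582·(-4) + 0.5164·1 + 0.7746·3 + (-0.2582)·3 = 1.0328.
u_2 = w_2 − 1.0328·e_1 = (-4.2667, 0.4667, 2.2000, 3.2667).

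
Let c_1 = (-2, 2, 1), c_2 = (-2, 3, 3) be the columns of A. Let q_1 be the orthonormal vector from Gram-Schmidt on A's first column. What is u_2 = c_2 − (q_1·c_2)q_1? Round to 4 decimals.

u_2 = (0.8889, 0.1111, 1.5556)

c_1 = (-2, 2, 1); ‖c_1‖ = 3.0000, so q_1 = (-0.6667, 0.6667, 0.3333).
q_1·c_2 = (-0.6667)·(-2) + 0.6667·3 + 0.3333·3 = 4.3333.
u_2 = c_2 − 4.3333·q_1 = (0.8889, 0.1111, 1.5556).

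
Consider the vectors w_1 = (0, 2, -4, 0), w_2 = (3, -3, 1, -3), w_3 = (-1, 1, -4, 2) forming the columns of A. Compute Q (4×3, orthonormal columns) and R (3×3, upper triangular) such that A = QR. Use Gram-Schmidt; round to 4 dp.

w_1 = (0, 2, -4, 0); ‖w_1‖ = 4.4721, so q_1 = (0.0000, 0.4472, -0.8944, 0.0000).
q_1·w_2 = 0.0000·3 + 0.4472·(-3) + (-0.8944)·1 + 0.0000·(-3) = -2.2361.
u_2 = w_2 + 2.2361·q_1 = (3.0000, -2.0000, -1.0000, -3.0000).
‖u_2‖ = 4.7958, so q_2 = (0.6255, -0.4170, -0.2085, -0.6255).
q_1·w_3 = 0.0000·(-1) + 0.4472·1 + (-0.8944)·(-4) + 0.0000·2 = 4.0249; q_2·w_3 = 0.6255·(-1) + (-0.4170)·1 + (-0.2085)·(-4) + (-0.6255)·2 = -1.4596.
u_3 = w_3 − 4.0249·q_1 + 1.4596·q_2 = (-0.0870, -1.4087, -0.7043, 1.0870).
‖u_3‖ = 1.9156, so q_3 = (-0.0454, -0.7354, -0.3677, 0.5674).

Q = [[0.0000, 0.6255, -0.0454], [0.4472, -0.4170, -0.7354], [-0.8944, -0.2085, -0.3677], [0.0000, -0.6255, 0.5674]], R = [[4.4721, -2.2361, 4.0249], [0.0000, 4.7958, -1.4596], [0.0000, 0.0000, 1.9156]]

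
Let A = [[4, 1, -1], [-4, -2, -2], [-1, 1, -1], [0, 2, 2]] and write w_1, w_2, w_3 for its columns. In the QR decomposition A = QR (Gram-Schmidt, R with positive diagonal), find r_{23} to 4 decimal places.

w_1 = (4, -4, -1, 0); ‖w_1‖ = 5.7446, so e_1 = (0.6963, -0.6963, -0.1741, 0.0000).
e_1·w_2 = 0.6963·1 + (-0.6963)·(-2) + (-0.1741)·1 + 0.0000·2 = 1.9149.
u_2 = w_2 − 1.9149·e_1 = (-0.3333, -0.6667, 1.3333, 2.0000).
‖u_2‖ = 2.5166, so e_2 = (-0.1325, -0.2649, 0.5298, 0.7947).
r_{23} = e_2·w_3 = 1.7219.

r_{23} = 1.7219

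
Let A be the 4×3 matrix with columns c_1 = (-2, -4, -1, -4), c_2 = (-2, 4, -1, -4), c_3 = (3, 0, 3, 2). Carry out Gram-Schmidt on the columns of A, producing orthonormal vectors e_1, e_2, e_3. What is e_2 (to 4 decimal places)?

e_1 = c_1/‖c_1‖ = (-2, -4, -1, -4)/6.0828 = (-0.3288, -0.6576, -0.1644, -0.6576).
r_{12} = e_1·c_2 = 0.8220.
u_2 = c_2 − 0.8220·e_1 = (-1.7297, 4.5405, -0.8649, -3.4595).
‖u_2‖ = 6.0270, so e_2 = (-0.2870, 0.7534, -0.1435, -0.5740).

e_2 = (-0.2870, 0.7534, -0.1435, -0.5740)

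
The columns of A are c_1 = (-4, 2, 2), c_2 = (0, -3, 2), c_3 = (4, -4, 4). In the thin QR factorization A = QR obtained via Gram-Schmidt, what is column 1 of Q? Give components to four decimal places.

e_1 = (-0.8165, 0.4082, 0.4082)

c_1 = (-4, 2, 2); ‖c_1‖ = 4.8990, so e_1 = (-0.8165, 0.4082, 0.4082).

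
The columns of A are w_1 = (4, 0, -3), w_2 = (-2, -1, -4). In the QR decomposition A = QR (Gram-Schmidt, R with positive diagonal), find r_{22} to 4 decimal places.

w_1 = (4, 0, -3); ‖w_1‖ = 5.0000, so q_1 = (0.8000, 0.0000, -0.6000).
q_1·w_2 = 0.8000·(-2) + 0.0000·(-1) + (-0.6000)·(-4) = 0.8000.
u_2 = w_2 − 0.8000·q_1 = (-2.6400, -1.0000, -3.5200).
r_{22} = ‖u_2‖ = 4.5122.

r_{22} = 4.5122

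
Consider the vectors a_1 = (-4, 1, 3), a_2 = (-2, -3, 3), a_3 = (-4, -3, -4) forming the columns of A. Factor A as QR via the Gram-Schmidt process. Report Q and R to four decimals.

Q = [[-0.7845, 0.0405, -0.6189], [0.1961, -0.9305, -0.3094], [0.5883, 0.3641, -0.7220]], R = [[5.0990, 2.7456, 0.1961], [0.0000, 3.8028, 1.1732], [0.0000, 0.0000, 6.2917]]

a_1 = (-4, 1, 3); ‖a_1‖ = 5.0990, so e_1 = (-0.7845, 0.1961, 0.5883).
e_1·a_2 = (-0.7845)·(-2) + 0.1961·(-3) + 0.5883·3 = 2.7456.
u_2 = a_2 − 2.7456·e_1 = (0.1538, -3.5385, 1.3846).
‖u_2‖ = 3.8028, so e_2 = (0.0405, -0.9305, 0.3641).
e_1·a_3 = (-0.7845)·(-4) + 0.1961·(-3) + 0.5883·(-4) = 0.1961; e_2·a_3 = 0.0405·(-4) + (-0.9305)·(-3) + 0.3641·(-4) = 1.1732.
u_3 = a_3 − 0.1961·e_1 − 1.1732·e_2 = (-3.8936, -1.9468, -4.5426).
‖u_3‖ = 6.2917, so e_3 = (-0.6189, -0.3094, -0.7220).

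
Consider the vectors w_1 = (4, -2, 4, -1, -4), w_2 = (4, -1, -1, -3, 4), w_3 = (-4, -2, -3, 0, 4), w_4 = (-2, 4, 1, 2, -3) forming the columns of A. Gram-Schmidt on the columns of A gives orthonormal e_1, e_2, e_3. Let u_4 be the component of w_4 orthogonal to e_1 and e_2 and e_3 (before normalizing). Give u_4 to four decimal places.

u_4 = (-0.3486, 0.2545, 0.5196, -0.4984, 0.1684)

e_1 = w_1/‖w_1‖ = (4, -2, 4, -1, -4)/7.2801 = (0.5494, -0.2747, 0.5494, -0.1374, -0.5494).
r_{12} = e_1·w_2 = 0.1374.
u_2 = w_2 − 0.1374·e_1 = (3.9245, -0.9623, -1.0755, -2.9811, 4.0755).
‖u_2‖ = 6.5560, so e_2 = (0.5986, -0.1468, -0.1640, -0.4547, 0.6216).
r_{13} = e_1·w_3 = -5.4944; r_{23} = e_2·w_3 = 0.8778.
u_3 = w_3 + 5.4944·e_1 − 0.8778·e_2 = (-1.5066, -3.3806, 0.1629, -0.3556, 0.4355).
‖u_3‖ = 3.7471, so e_3 = (-0.4021, -0.9022, 0.0435, -0.0949, 0.1162).
r_{14} = e_1·w_4 = -0.2747; r_{24} = e_2·w_4 = -4.7227; r_{34} = e_3·w_4 = -3.2996.
u_4 = w_4 + 0.2747·e_1 + 4.7227·e_2 + 3.2996·e_3 = (-0.3486, 0.2545, 0.5196, -0.4984, 0.1684).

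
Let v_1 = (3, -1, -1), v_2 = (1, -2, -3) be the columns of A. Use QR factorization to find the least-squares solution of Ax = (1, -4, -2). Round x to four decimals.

q_1 = v_1/‖v_1‖ = (3, -1, -1)/3.3166 = (0.9045, -0.3015, -0.3015).
r_{12} = q_1·v_2 = 2.4121.
u_2 = v_2 − 2.4121·q_1 = (-1.1818, -1.2727, -2.2727).
‖u_2‖ = 2.8604, so q_2 = (-0.4132, -0.4449, -0.7946).
Qᵀb = (2.7136, 2.9557).
Back-substitute: x_2 = 2.9557/2.8604 = 1.0333.
x_1 = (2.7136 − 2.4121·1.0333)/3.3166 = 0.0667.

x = (0.0667, 1.0333)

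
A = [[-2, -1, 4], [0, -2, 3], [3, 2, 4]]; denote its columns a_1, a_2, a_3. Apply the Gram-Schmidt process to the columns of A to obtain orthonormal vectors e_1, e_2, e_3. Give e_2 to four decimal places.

e_2 = (0.1143, -0.9905, 0.0762)

a_1 = (-2, 0, 3); ‖a_1‖ = 3.6056, so e_1 = (-0.5547, 0.0000, 0.8321).
e_1·a_2 = (-0.5547)·(-1) + 0.0000·(-2) + 0.8321·2 = 2.2188.
u_2 = a_2 − 2.2188·e_1 = (0.2308, -2.0000, 0.1538).
‖u_2‖ = 2.0191, so e_2 = (0.1143, -0.9905, 0.0762).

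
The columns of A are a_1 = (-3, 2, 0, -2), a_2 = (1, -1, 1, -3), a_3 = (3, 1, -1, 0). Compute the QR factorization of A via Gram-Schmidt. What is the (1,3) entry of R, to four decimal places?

r_{13} = -1.6977

a_1 = (-3, 2, 0, -2); ‖a_1‖ = 4.1231, so q_1 = (-0.7276, 0.4851, 0.0000, -0.4851).
r_{13} = q_1·a_3 = -1.6977.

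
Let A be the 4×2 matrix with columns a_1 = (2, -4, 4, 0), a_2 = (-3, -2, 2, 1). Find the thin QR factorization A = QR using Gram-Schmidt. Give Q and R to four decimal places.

Q = [[0.3333, -0.9113], [-0.6667, -0.2278], [0.6667, 0.2278], [0.0000, 0.2563]], R = [[6.0000, 1.6667], [0.0000, 3.9016]]

e_1 = a_1/‖a_1‖ = (2, -4, 4, 0)/6.0000 = (0.3333, -0.6667, 0.6667, 0.0000).
r_{12} = e_1·a_2 = 1.6667.
u_2 = a_2 − 1.6667·e_1 = (-3.5556, -0.8889, 0.8889, 1.0000).
‖u_2‖ = 3.9016, so e_2 = (-0.9113, -0.2278, 0.2278, 0.2563).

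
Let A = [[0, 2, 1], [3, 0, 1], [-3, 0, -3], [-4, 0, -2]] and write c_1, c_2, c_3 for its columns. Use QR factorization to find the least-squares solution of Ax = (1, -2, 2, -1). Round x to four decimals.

x = (0.1053, 0.7895, -0.5789)

q_1 = c_1/‖c_1‖ = (0, 3, -3, -4)/5.8310 = (0.0000, 0.5145, -0.5145, -0.6860).
r_{12} = q_1·c_2 = 0.0000.
u_2 = c_2 + 0.0000·q_1 = (2.0000, 0.0000, 0.0000, 0.0000).
‖u_2‖ = 2.0000, so q_2 = (1.0000, 0.0000, 0.0000, 0.0000).
r_{13} = q_1·c_3 = 3.4300; r_{23} = q_2·c_3 = 1.0000.
u_3 = c_3 − 3.4300·q_1 − 1.0000·q_2 = (0.0000, -0.7647, -1.2353, 0.3529).
‖u_3‖ = 1.4951, so q_3 = (0.0000, -0.5115, -0.8262, 0.2361).
Qᵀb = (-1.3720, 1.0000, -0.8656).
Back-substitute: x_3 = -0.8656/1.4951 = -0.5789.
x_2 = (1.0000 − 1.0000·(-0.5789))/2.0000 = 0.7895.
x_1 = (-1.3720 + 0.0000·0.7895 − 3.4300·(-0.5789))/5.8310 = 0.1053.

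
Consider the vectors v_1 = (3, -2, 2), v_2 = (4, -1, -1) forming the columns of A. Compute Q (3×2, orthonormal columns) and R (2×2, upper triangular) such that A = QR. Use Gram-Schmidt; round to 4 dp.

Q = [[0.7276, 0.6098], [-0.4851, 0.1334], [0.4851, -0.7813]], R = [[4.1231, 2.9104], [0.0000, 3.0870]]

v_1 = (3, -2, 2); ‖v_1‖ = 4.1231, so e_1 = (0.7276, -0.4851, 0.4851).
e_1·v_2 = 0.7276·4 + (-0.4851)·(-1) + 0.4851·(-1) = 2.9104.
u_2 = v_2 − 2.9104·e_1 = (1.8824, 0.4118, -2.4118).
‖u_2‖ = 3.0870, so e_2 = (0.6098, 0.1334, -0.7813).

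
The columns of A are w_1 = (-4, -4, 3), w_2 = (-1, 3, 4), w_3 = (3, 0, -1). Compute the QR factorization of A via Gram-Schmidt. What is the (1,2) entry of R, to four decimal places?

r_{12} = 0.6247

w_1 = (-4, -4, 3); ‖w_1‖ = 6.4031, so e_1 = (-0.6247, -0.6247, 0.4685).
r_{12} = e_1·w_2 = 0.6247.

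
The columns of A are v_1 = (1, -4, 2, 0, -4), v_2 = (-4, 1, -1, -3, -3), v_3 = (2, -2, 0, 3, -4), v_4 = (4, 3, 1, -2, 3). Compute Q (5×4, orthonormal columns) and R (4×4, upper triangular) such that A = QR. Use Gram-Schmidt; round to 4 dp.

Q = [[0.1644, -0.6767, 0.0974, 0.6561], [-0.6576, 0.2030, 0.3067, 0.5046], [0.3288, -0.1850, -0.4661, 0.1260], [0.0000, -0.5008, 0.6431, -0.4711], [-0.6576, -0.4647, -0.5154, -0.2776]], R = [[6.0828, 0.3288, 4.2744, -2.9592], [0.0000, 5.9910, -1.4030, -2.6752], [0.0000, 0.0000, 3.5723, -1.9888], [0.0000, 0.0000, 0.0000, 4.3739]]

e_1 = v_1/‖v_1‖ = (1, -4, 2, 0, -4)/6.0828 = (0.1644, -0.6576, 0.3288, 0.0000, -0.6576).
r_{12} = e_1·v_2 = 0.3288.
u_2 = v_2 − 0.3288·e_1 = (-4.0541, 1.2162, -1.1081, -3.0000, -2.7838).
‖u_2‖ = 5.9910, so e_2 = (-0.6767, 0.2030, -0.1850, -0.5008, -0.4647).
r_{13} = e_1·v_3 = 4.2744; r_{23} = e_2·v_3 = -1.4030.
u_3 = v_3 − 4.2744·e_1 + 1.4030·e_2 = (0.3479, 1.0956, -1.6649, 2.2974, -1.8411).
‖u_3‖ = 3.5723, so e_3 = (0.0974, 0.3067, -0.4661, 0.6431, -0.5154).
r_{14} = e_1·v_4 = -2.9592; r_{24} = e_2·v_4 = -2.6752; r_{34} = e_3·v_4 = -1.9888.
u_4 = v_4 + 2.9592·e_1 + 2.6752·e_2 + 1.9888·e_3 = (2.8699, 2.2071, 0.5512, -2.0605, -1.2140).
‖u_4‖ = 4.3739, so e_4 = (0.6561, 0.5046, 0.1260, -0.4711, -0.2776).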